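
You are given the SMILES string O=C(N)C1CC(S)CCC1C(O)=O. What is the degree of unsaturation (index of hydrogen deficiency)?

3

Molecular formula: C8H13NO3S.
DoU = (2C + 2 + N − H − X) / 2, where X is the halogen count and O/S are ignored.
    = (2·8 + 2 + 1 − 13 − 0) / 2 = 6 / 2 = 3.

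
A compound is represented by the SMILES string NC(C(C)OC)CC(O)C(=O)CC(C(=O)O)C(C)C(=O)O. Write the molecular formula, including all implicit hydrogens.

Walk through each heavy atom and fill implicit hydrogens from standard valence (C 4, N 3, O 2, S 2, halogen 1):
  atom 1: N, bond orders sum to 1 (valence 3) → 2 H
  atom 2: C, bond orders sum to 3 (valence 4) → 1 H
  atom 3: C, bond orders sum to 3 (valence 4) → 1 H
  atom 4: C, bond orders sum to 1 (valence 4) → 3 H
  atom 5: O, bond orders sum to 2 (valence 2) → 0 H
  atom 6: C, bond orders sum to 1 (valence 4) → 3 H
  atom 7: C, bond orders sum to 2 (valence 4) → 2 H
  atom 8: C, bond orders sum to 3 (valence 4) → 1 H
  atom 9: O, bond orders sum to 1 (valence 2) → 1 H
  atom 10: C, bond orders sum to 4 (valence 4) → 0 H
  atom 11: O, bond orders sum to 2 (valence 2) → 0 H
  atom 12: C, bond orders sum to 2 (valence 4) → 2 H
  atom 13: C, bond orders sum to 3 (valence 4) → 1 H
  atom 14: C, bond orders sum to 4 (valence 4) → 0 H
  atom 15: O, bond orders sum to 2 (valence 2) → 0 H
  atom 16: O, bond orders sum to 1 (valence 2) → 1 H
  atom 17: C, bond orders sum to 3 (valence 4) → 1 H
  atom 18: C, bond orders sum to 1 (valence 4) → 3 H
  atom 19: C, bond orders sum to 4 (valence 4) → 0 H
  atom 20: O, bond orders sum to 2 (valence 2) → 0 H
  atom 21: O, bond orders sum to 1 (valence 2) → 1 H
Totals → C:13, H:23, N:1, O:7.
In Hill order: C13H23NO7.

C13H23NO7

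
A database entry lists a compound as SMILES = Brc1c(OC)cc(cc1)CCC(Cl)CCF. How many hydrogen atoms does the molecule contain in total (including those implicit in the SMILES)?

Walk through each heavy atom and fill implicit hydrogens from standard valence (C 4, N 3, O 2, S 2, halogen 1); for lowercase aromatic atoms, an aromatic c carries 1 H when it has two neighbours and 0 H with three, and aromatic n carries 0 H:
  atom 1: Br (halogen, monovalent) → 0 H
  atom 2: aromatic c, 3 neighbours → 0 H
  atom 3: aromatic c, 3 neighbours → 0 H
  atom 4: O, bond orders sum to 2 (valence 2) → 0 H
  atom 5: C, bond orders sum to 1 (valence 4) → 3 H
  atom 6: aromatic c, 2 neighbours → 1 H
  atom 7: aromatic c, 3 neighbours → 0 H
  atom 8: aromatic c, 2 neighbours → 1 H
  atom 9: aromatic c, 2 neighbours → 1 H
  atom 10: C, bond orders sum to 2 (valence 4) → 2 H
  atom 11: C, bond orders sum to 2 (valence 4) → 2 H
  atom 12: C, bond orders sum to 3 (valence 4) → 1 H
  atom 13: Cl (halogen, monovalent) → 0 H
  atom 14: C, bond orders sum to 2 (valence 4) → 2 H
  atom 15: C, bond orders sum to 2 (valence 4) → 2 H
  atom 16: F (halogen, monovalent) → 0 H
Total hydrogens: 15.

15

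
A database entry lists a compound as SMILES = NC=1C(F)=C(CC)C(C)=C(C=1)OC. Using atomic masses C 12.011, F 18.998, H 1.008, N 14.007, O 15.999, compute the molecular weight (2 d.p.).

First, the molecular formula is C10H14FNO (counting implicit H from valence).
  C: 10 × 12.011 = 120.110
  F: 1 × 18.998 = 18.998
  H: 14 × 1.008 = 14.112
  N: 1 × 14.007 = 14.007
  O: 1 × 15.999 = 15.999
Sum: 10×12.011 + 1×18.998 + 14×1.008 + 1×14.007 + 1×15.999 = 183.226 → 183.23 g/mol.

183.23 g/mol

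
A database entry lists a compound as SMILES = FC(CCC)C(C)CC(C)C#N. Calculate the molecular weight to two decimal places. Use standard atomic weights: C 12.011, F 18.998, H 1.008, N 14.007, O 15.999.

171.26 g/mol

First, the molecular formula is C10H18FN (counting implicit H from valence).
  C: 10 × 12.011 = 120.110
  F: 1 × 18.998 = 18.998
  H: 18 × 1.008 = 18.144
  N: 1 × 14.007 = 14.007
Sum: 10×12.011 + 1×18.998 + 18×1.008 + 1×14.007 = 171.259 → 171.26 g/mol.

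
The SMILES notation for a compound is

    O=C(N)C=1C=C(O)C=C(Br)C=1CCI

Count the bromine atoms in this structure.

1

Scan the SMILES for Br atoms (remember two-letter symbols like Cl and Br are single atoms).
Bromine count: 1.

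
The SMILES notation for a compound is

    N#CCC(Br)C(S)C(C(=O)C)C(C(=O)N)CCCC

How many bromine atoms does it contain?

Scan the SMILES for Br atoms (remember two-letter symbols like Cl and Br are single atoms).
Bromine count: 1.

1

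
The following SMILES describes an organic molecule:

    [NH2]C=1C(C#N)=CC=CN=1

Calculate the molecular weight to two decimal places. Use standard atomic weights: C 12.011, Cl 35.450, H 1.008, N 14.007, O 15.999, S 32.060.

119.13 g/mol

First, the molecular formula is C6H5N3 (counting implicit H from valence).
  C: 6 × 12.011 = 72.066
  H: 5 × 1.008 = 5.040
  N: 3 × 14.007 = 42.021
Sum: 6×12.011 + 5×1.008 + 3×14.007 = 119.127 → 119.13 g/mol.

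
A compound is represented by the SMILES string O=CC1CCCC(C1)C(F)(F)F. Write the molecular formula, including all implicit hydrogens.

C8H11F3O

Walk through each heavy atom and fill implicit hydrogens from standard valence (C 4, N 3, O 2, S 2, halogen 1):
  atom 1: O, bond orders sum to 2 (valence 2) → 0 H
  atom 2: C, bond orders sum to 3 (valence 4) → 1 H
  atom 3: C, bond orders sum to 3 (valence 4) → 1 H
  atom 4: C, bond orders sum to 2 (valence 4) → 2 H
  atom 5: C, bond orders sum to 2 (valence 4) → 2 H
  atom 6: C, bond orders sum to 2 (valence 4) → 2 H
  atom 7: C, bond orders sum to 3 (valence 4) → 1 H
  atom 8: C, bond orders sum to 2 (valence 4) → 2 H
  atom 9: C, bond orders sum to 4 (valence 4) → 0 H
  atom 10: F (halogen, monovalent) → 0 H
  atom 11: F (halogen, monovalent) → 0 H
  atom 12: F (halogen, monovalent) → 0 H
Totals → C:8, H:11, F:3, O:1.
In Hill order: C8H11F3O.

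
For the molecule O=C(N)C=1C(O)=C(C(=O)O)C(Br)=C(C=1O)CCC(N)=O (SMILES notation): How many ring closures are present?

In SMILES, each pair of matching ring-closure digits denotes one ring-closing bond; the number of such bonds equals the number of independent rings.
Ring-closure bonds here: 1.

1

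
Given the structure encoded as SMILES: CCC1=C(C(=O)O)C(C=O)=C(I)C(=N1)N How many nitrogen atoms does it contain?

Scan the SMILES for N atoms (remember two-letter symbols like Cl and Br are single atoms).
Nitrogen count: 2.

2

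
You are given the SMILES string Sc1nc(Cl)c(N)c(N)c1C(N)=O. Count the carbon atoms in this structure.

6

Count every carbon token in the SMILES (each C, including those in ring-closure positions and inside branches).
Carbon count: 6.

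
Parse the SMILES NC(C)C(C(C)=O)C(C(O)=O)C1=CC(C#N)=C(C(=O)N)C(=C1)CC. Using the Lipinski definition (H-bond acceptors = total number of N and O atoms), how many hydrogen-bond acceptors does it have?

7

N atoms: 3; O atoms: 4.
Lipinski HBA = 3 + 4 = 7.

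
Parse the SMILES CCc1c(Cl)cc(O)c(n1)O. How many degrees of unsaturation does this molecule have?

4

Molecular formula: C7H8ClNO2.
DoU = (2C + 2 + N − H − X) / 2, where X is the halogen count and O/S are ignored.
    = (2·7 + 2 + 1 − 8 − 1) / 2 = 8 / 2 = 4.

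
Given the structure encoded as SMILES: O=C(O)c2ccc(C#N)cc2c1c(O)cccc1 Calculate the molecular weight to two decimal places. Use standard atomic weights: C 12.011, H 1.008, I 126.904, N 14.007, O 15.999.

First, the molecular formula is C14H9NO3 (counting implicit H from valence).
  C: 14 × 12.011 = 168.154
  H: 9 × 1.008 = 9.072
  N: 1 × 14.007 = 14.007
  O: 3 × 15.999 = 47.997
Sum: 14×12.011 + 9×1.008 + 1×14.007 + 3×15.999 = 239.230 → 239.23 g/mol.

239.23 g/mol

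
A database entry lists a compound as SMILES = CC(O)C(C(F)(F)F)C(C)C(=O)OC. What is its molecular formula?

C8H13F3O3

Walk through each heavy atom and fill implicit hydrogens from standard valence (C 4, N 3, O 2, S 2, halogen 1):
  atom 1: C, bond orders sum to 1 (valence 4) → 3 H
  atom 2: C, bond orders sum to 3 (valence 4) → 1 H
  atom 3: O, bond orders sum to 1 (valence 2) → 1 H
  atom 4: C, bond orders sum to 3 (valence 4) → 1 H
  atom 5: C, bond orders sum to 4 (valence 4) → 0 H
  atom 6: F (halogen, monovalent) → 0 H
  atom 7: F (halogen, monovalent) → 0 H
  atom 8: F (halogen, monovalent) → 0 H
  atom 9: C, bond orders sum to 3 (valence 4) → 1 H
  atom 10: C, bond orders sum to 1 (valence 4) → 3 H
  atom 11: C, bond orders sum to 4 (valence 4) → 0 H
  atom 12: O, bond orders sum to 2 (valence 2) → 0 H
  atom 13: O, bond orders sum to 2 (valence 2) → 0 H
  atom 14: C, bond orders sum to 1 (valence 4) → 3 H
Totals → C:8, H:13, F:3, O:3.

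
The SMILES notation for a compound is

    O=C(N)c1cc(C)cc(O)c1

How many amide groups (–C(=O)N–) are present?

The amide motif appears at heavy-atom position 2 in the SMILES.
Other groups present: 1 hydroxyl.
Amide count: 1.

1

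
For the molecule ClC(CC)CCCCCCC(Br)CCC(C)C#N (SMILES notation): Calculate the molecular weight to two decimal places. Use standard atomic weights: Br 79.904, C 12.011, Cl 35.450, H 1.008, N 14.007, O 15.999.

336.74 g/mol

First, the molecular formula is C15H27BrClN (counting implicit H from valence).
  Br: 1 × 79.904 = 79.904
  C: 15 × 12.011 = 180.165
  Cl: 1 × 35.450 = 35.450
  H: 27 × 1.008 = 27.216
  N: 1 × 14.007 = 14.007
Sum: 1×79.904 + 15×12.011 + 1×35.450 + 27×1.008 + 1×14.007 = 336.742 → 336.74 g/mol.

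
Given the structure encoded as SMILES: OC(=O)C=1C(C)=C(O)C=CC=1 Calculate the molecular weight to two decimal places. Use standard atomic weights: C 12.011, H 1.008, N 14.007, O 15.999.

First, the molecular formula is C8H8O3 (counting implicit H from valence).
  C: 8 × 12.011 = 96.088
  H: 8 × 1.008 = 8.064
  O: 3 × 15.999 = 47.997
Sum: 8×12.011 + 8×1.008 + 3×15.999 = 152.149 → 152.15 g/mol.

152.15 g/mol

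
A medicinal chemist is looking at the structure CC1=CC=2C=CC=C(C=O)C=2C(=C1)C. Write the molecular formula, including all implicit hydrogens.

C13H12O

Walk through each heavy atom and fill implicit hydrogens from standard valence (C 4, N 3, O 2, S 2, halogen 1):
  atom 1: C, bond orders sum to 1 (valence 4) → 3 H
  atom 2: C, bond orders sum to 4 (valence 4) → 0 H
  atom 3: C, bond orders sum to 3 (valence 4) → 1 H
  atom 4: C, bond orders sum to 4 (valence 4) → 0 H
  atom 5: C, bond orders sum to 3 (valence 4) → 1 H
  atom 6: C, bond orders sum to 3 (valence 4) → 1 H
  atom 7: C, bond orders sum to 3 (valence 4) → 1 H
  atom 8: C, bond orders sum to 4 (valence 4) → 0 H
  atom 9: C, bond orders sum to 3 (valence 4) → 1 H
  atom 10: O, bond orders sum to 2 (valence 2) → 0 H
  atom 11: C, bond orders sum to 4 (valence 4) → 0 H
  atom 12: C, bond orders sum to 4 (valence 4) → 0 H
  atom 13: C, bond orders sum to 3 (valence 4) → 1 H
  atom 14: C, bond orders sum to 1 (valence 4) → 3 H
Totals → C:13, H:12, O:1.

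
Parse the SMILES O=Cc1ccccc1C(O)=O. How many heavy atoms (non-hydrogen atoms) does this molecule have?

Every atom symbol written in the SMILES (organic subset) is one heavy atom; implicit H are not written.
Heavy atoms by element → C:8, O:3.
Total: 11.

11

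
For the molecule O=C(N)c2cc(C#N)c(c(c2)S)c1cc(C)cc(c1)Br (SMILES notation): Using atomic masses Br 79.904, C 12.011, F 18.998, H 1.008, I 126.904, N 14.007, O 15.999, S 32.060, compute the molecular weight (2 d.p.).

First, the molecular formula is C15H11BrN2OS (counting implicit H from valence).
  Br: 1 × 79.904 = 79.904
  C: 15 × 12.011 = 180.165
  H: 11 × 1.008 = 11.088
  N: 2 × 14.007 = 28.014
  O: 1 × 15.999 = 15.999
  S: 1 × 32.060 = 32.060
Sum: 1×79.904 + 15×12.011 + 11×1.008 + 2×14.007 + 1×15.999 + 1×32.060 = 347.230 → 347.23 g/mol.

347.23 g/mol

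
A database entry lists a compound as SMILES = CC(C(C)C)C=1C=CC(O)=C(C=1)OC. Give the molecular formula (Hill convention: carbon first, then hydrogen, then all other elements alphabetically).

C12H18O2

Walk through each heavy atom and fill implicit hydrogens from standard valence (C 4, N 3, O 2, S 2, halogen 1):
  atom 1: C, bond orders sum to 1 (valence 4) → 3 H
  atom 2: C, bond orders sum to 3 (valence 4) → 1 H
  atom 3: C, bond orders sum to 3 (valence 4) → 1 H
  atom 4: C, bond orders sum to 1 (valence 4) → 3 H
  atom 5: C, bond orders sum to 1 (valence 4) → 3 H
  atom 6: C, bond orders sum to 4 (valence 4) → 0 H
  atom 7: C, bond orders sum to 3 (valence 4) → 1 H
  atom 8: C, bond orders sum to 3 (valence 4) → 1 H
  atom 9: C, bond orders sum to 4 (valence 4) → 0 H
  atom 10: O, bond orders sum to 1 (valence 2) → 1 H
  atom 11: C, bond orders sum to 4 (valence 4) → 0 H
  atom 12: C, bond orders sum to 3 (valence 4) → 1 H
  atom 13: O, bond orders sum to 2 (valence 2) → 0 H
  atom 14: C, bond orders sum to 1 (valence 4) → 3 H
Totals → C:12, H:18, O:2.
In Hill order: C12H18O2.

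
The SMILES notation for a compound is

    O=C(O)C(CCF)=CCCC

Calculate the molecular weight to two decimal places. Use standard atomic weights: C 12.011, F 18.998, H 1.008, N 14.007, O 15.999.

160.19 g/mol

First, the molecular formula is C8H13FO2 (counting implicit H from valence).
  C: 8 × 12.011 = 96.088
  F: 1 × 18.998 = 18.998
  H: 13 × 1.008 = 13.104
  O: 2 × 15.999 = 31.998
Sum: 8×12.011 + 1×18.998 + 13×1.008 + 2×15.999 = 160.188 → 160.19 g/mol.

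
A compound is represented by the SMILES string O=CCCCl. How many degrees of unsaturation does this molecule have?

Molecular formula: C3H5ClO.
DoU = (2C + 2 + N − H − X) / 2, where X is the halogen count and O/S are ignored.
    = (2·3 + 2 + 0 − 5 − 1) / 2 = 2 / 2 = 1.

1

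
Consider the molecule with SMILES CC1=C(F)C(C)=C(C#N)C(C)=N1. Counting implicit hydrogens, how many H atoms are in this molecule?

Walk through each heavy atom and fill implicit hydrogens from standard valence (C 4, N 3, O 2, S 2, halogen 1):
  atom 1: C, bond orders sum to 1 (valence 4) → 3 H
  atom 2: C, bond orders sum to 4 (valence 4) → 0 H
  atom 3: C, bond orders sum to 4 (valence 4) → 0 H
  atom 4: F (halogen, monovalent) → 0 H
  atom 5: C, bond orders sum to 4 (valence 4) → 0 H
  atom 6: C, bond orders sum to 1 (valence 4) → 3 H
  atom 7: C, bond orders sum to 4 (valence 4) → 0 H
  atom 8: C, bond orders sum to 4 (valence 4) → 0 H
  atom 9: N, bond orders sum to 3 (valence 3) → 0 H
  atom 10: C, bond orders sum to 4 (valence 4) → 0 H
  atom 11: C, bond orders sum to 1 (valence 4) → 3 H
  atom 12: N, bond orders sum to 3 (valence 3) → 0 H
Total hydrogens: 9.

9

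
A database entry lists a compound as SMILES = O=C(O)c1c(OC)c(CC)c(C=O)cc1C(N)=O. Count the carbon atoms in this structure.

12

Count every carbon token in the SMILES (each C, including those in ring-closure positions and inside branches).
Carbon count: 12.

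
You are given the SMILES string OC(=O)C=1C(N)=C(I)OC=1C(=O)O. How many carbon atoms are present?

6

Count every carbon token in the SMILES (each C, including those in ring-closure positions and inside branches).
Carbon count: 6.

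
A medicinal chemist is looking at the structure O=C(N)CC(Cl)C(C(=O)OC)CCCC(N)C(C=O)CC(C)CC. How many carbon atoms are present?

Count every carbon token in the SMILES (each C, including those in ring-closure positions and inside branches).
Carbon count: 17.

17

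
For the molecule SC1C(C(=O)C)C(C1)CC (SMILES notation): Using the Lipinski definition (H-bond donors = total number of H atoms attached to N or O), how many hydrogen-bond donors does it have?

Donors: find every N or O and count the H atoms it carries.
  atom 5 (O): bond orders sum to 2 → 0 H
Lipinski HBD = 0.

0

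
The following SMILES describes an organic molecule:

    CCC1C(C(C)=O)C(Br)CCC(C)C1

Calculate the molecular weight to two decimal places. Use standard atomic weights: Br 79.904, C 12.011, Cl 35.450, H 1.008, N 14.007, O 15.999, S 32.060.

First, the molecular formula is C12H21BrO (counting implicit H from valence).
  Br: 1 × 79.904 = 79.904
  C: 12 × 12.011 = 144.132
  H: 21 × 1.008 = 21.168
  O: 1 × 15.999 = 15.999
Sum: 1×79.904 + 12×12.011 + 21×1.008 + 1×15.999 = 261.203 → 261.20 g/mol.

261.20 g/mol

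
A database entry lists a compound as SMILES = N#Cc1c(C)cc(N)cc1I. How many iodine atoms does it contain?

Scan the SMILES for I atoms (remember two-letter symbols like Cl and Br are single atoms).
Iodine count: 1.

1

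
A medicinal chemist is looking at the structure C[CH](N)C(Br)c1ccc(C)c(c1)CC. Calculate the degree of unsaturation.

4

Molecular formula: C12H18BrN.
DoU = (2C + 2 + N − H − X) / 2, where X is the halogen count and O/S are ignored.
    = (2·12 + 2 + 1 − 18 − 1) / 2 = 8 / 2 = 4.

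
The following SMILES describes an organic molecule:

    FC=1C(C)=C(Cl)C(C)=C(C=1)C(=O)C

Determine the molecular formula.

C10H10ClFO

Walk through each heavy atom and fill implicit hydrogens from standard valence (C 4, N 3, O 2, S 2, halogen 1):
  atom 1: F (halogen, monovalent) → 0 H
  atom 2: C, bond orders sum to 4 (valence 4) → 0 H
  atom 3: C, bond orders sum to 4 (valence 4) → 0 H
  atom 4: C, bond orders sum to 1 (valence 4) → 3 H
  atom 5: C, bond orders sum to 4 (valence 4) → 0 H
  atom 6: Cl (halogen, monovalent) → 0 H
  atom 7: C, bond orders sum to 4 (valence 4) → 0 H
  atom 8: C, bond orders sum to 1 (valence 4) → 3 H
  atom 9: C, bond orders sum to 4 (valence 4) → 0 H
  atom 10: C, bond orders sum to 3 (valence 4) → 1 H
  atom 11: C, bond orders sum to 4 (valence 4) → 0 H
  atom 12: O, bond orders sum to 2 (valence 2) → 0 H
  atom 13: C, bond orders sum to 1 (valence 4) → 3 H
Totals → C:10, H:10, Cl:1, F:1, O:1.
In Hill order: C10H10ClFO.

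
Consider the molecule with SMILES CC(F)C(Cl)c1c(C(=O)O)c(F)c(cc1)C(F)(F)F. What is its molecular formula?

C11H8ClF5O2

Walk through each heavy atom and fill implicit hydrogens from standard valence (C 4, N 3, O 2, S 2, halogen 1); for lowercase aromatic atoms, an aromatic c carries 1 H when it has two neighbours and 0 H with three, and aromatic n carries 0 H:
  atom 1: C, bond orders sum to 1 (valence 4) → 3 H
  atom 2: C, bond orders sum to 3 (valence 4) → 1 H
  atom 3: F (halogen, monovalent) → 0 H
  atom 4: C, bond orders sum to 3 (valence 4) → 1 H
  atom 5: Cl (halogen, monovalent) → 0 H
  atom 6: aromatic c, 3 neighbours → 0 H
  atom 7: aromatic c, 3 neighbours → 0 H
  atom 8: C, bond orders sum to 4 (valence 4) → 0 H
  atom 9: O, bond orders sum to 2 (valence 2) → 0 H
  atom 10: O, bond orders sum to 1 (valence 2) → 1 H
  atom 11: aromatic c, 3 neighbours → 0 H
  atom 12: F (halogen, monovalent) → 0 H
  atom 13: aromatic c, 3 neighbours → 0 H
  atom 14: aromatic c, 2 neighbours → 1 H
  atom 15: aromatic c, 2 neighbours → 1 H
  atom 16: C, bond orders sum to 4 (valence 4) → 0 H
  atom 17: F (halogen, monovalent) → 0 H
  atom 18: F (halogen, monovalent) → 0 H
  atom 19: F (halogen, monovalent) → 0 H
Totals → C:11, H:8, Cl:1, F:5, O:2.
In Hill order: C11H8ClF5O2.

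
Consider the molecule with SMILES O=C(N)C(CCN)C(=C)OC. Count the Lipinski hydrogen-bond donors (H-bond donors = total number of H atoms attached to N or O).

4

Donors: find every N or O and count the H atoms it carries.
  atom 1 (O): bond orders sum to 2 → 0 H
  atom 3 (N): bond orders sum to 1 → 2 H
  atom 7 (N): bond orders sum to 1 → 2 H
  atom 10 (O): bond orders sum to 2 → 0 H
Lipinski HBD = 4.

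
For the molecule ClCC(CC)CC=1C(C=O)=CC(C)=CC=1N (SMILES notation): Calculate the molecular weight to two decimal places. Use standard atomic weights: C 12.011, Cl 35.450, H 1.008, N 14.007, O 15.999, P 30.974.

First, the molecular formula is C13H18ClNO (counting implicit H from valence).
  C: 13 × 12.011 = 156.143
  Cl: 1 × 35.450 = 35.450
  H: 18 × 1.008 = 18.144
  N: 1 × 14.007 = 14.007
  O: 1 × 15.999 = 15.999
Sum: 13×12.011 + 1×35.450 + 18×1.008 + 1×14.007 + 1×15.999 = 239.743 → 239.74 g/mol.

239.74 g/mol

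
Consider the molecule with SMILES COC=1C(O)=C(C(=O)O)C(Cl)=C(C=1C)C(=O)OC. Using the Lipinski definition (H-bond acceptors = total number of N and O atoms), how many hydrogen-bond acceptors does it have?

N atoms: 0; O atoms: 6.
Lipinski HBA = 0 + 6 = 6.

6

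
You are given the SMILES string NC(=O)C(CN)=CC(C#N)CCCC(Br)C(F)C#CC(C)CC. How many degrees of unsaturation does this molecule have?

Degree of unsaturation = (number of rings) + (number of π bonds).
Ring closures in the SMILES: 0.
π bonds: 2 double bonds (each 1 DoU), 2 triple bonds (each 2 DoU) → 6 DoU from unsaturation.
Total DoU = 0 + 6 = 6.

6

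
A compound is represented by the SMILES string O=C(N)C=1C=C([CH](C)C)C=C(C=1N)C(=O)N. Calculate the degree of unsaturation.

6

Degree of unsaturation = (number of rings) + (number of π bonds).
Ring closures in the SMILES: 1.
π bonds: 5 double bonds (each 1 DoU) → 5 DoU from unsaturation.
Total DoU = 1 + 5 = 6.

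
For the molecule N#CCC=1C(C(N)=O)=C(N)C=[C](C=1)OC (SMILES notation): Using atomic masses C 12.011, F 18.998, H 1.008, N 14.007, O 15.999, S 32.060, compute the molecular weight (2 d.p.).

First, the molecular formula is C10H11N3O2 (counting implicit H from valence).
  C: 10 × 12.011 = 120.110
  H: 11 × 1.008 = 11.088
  N: 3 × 14.007 = 42.021
  O: 2 × 15.999 = 31.998
Sum: 10×12.011 + 11×1.008 + 3×14.007 + 2×15.999 = 205.217 → 205.22 g/mol.

205.22 g/mol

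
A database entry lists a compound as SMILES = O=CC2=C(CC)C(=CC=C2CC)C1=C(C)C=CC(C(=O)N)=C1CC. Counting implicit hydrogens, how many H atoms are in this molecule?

Walk through each heavy atom and fill implicit hydrogens from standard valence (C 4, N 3, O 2, S 2, halogen 1):
  atom 1: O, bond orders sum to 2 (valence 2) → 0 H
  atom 2: C, bond orders sum to 3 (valence 4) → 1 H
  atom 3: C, bond orders sum to 4 (valence 4) → 0 H
  atom 4: C, bond orders sum to 4 (valence 4) → 0 H
  atom 5: C, bond orders sum to 2 (valence 4) → 2 H
  atom 6: C, bond orders sum to 1 (valence 4) → 3 H
  atom 7: C, bond orders sum to 4 (valence 4) → 0 H
  atom 8: C, bond orders sum to 3 (valence 4) → 1 H
  atom 9: C, bond orders sum to 3 (valence 4) → 1 H
  atom 10: C, bond orders sum to 4 (valence 4) → 0 H
  atom 11: C, bond orders sum to 2 (valence 4) → 2 H
  atom 12: C, bond orders sum to 1 (valence 4) → 3 H
  atom 13: C, bond orders sum to 4 (valence 4) → 0 H
  atom 14: C, bond orders sum to 4 (valence 4) → 0 H
  atom 15: C, bond orders sum to 1 (valence 4) → 3 H
  atom 16: C, bond orders sum to 3 (valence 4) → 1 H
  atom 17: C, bond orders sum to 3 (valence 4) → 1 H
  atom 18: C, bond orders sum to 4 (valence 4) → 0 H
  atom 19: C, bond orders sum to 4 (valence 4) → 0 H
  atom 20: O, bond orders sum to 2 (valence 2) → 0 H
  atom 21: N, bond orders sum to 1 (valence 3) → 2 H
  atom 22: C, bond orders sum to 4 (valence 4) → 0 H
  atom 23: C, bond orders sum to 2 (valence 4) → 2 H
  atom 24: C, bond orders sum to 1 (valence 4) → 3 H
Total hydrogens: 25.

25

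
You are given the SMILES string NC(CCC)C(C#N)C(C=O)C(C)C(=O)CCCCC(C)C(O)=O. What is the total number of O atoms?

4

Scan the SMILES for O atoms (remember two-letter symbols like Cl and Br are single atoms).
Oxygen count: 4.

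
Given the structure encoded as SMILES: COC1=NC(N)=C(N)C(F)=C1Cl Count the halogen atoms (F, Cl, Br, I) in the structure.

2

Halogen atoms appear at heavy-atom positions 10, 12 (1×Cl, 1×F).
Other groups present: 1 ether, 2 primary amine.
Halogen count: 2.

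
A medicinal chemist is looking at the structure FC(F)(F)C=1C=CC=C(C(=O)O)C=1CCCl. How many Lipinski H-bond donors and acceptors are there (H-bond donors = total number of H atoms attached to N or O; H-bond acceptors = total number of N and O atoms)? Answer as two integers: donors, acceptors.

1, 2

Donors: find every N or O and count the H atoms it carries.
  atom 11 (O): bond orders sum to 2 → 0 H
  atom 12 (O): bond orders sum to 1 → 1 H
Lipinski HBD = 1.
Acceptors: N atoms = 0, O atoms = 2 → HBA = 2.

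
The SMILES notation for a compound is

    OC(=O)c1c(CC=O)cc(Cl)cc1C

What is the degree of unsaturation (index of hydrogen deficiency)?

6

Molecular formula: C10H9ClO3.
DoU = (2C + 2 + N − H − X) / 2, where X is the halogen count and O/S are ignored.
    = (2·10 + 2 + 0 − 9 − 1) / 2 = 12 / 2 = 6.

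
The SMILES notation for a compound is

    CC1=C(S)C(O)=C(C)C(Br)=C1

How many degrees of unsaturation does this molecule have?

Molecular formula: C8H9BrOS.
DoU = (2C + 2 + N − H − X) / 2, where X is the halogen count and O/S are ignored.
    = (2·8 + 2 + 0 − 9 − 1) / 2 = 8 / 2 = 4.

4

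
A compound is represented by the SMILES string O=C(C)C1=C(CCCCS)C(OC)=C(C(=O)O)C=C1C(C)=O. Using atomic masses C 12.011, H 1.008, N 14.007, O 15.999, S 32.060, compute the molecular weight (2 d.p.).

324.39 g/mol

First, the molecular formula is C16H20O5S (counting implicit H from valence).
  C: 16 × 12.011 = 192.176
  H: 20 × 1.008 = 20.160
  O: 5 × 15.999 = 79.995
  S: 1 × 32.060 = 32.060
Sum: 16×12.011 + 20×1.008 + 5×15.999 + 1×32.060 = 324.391 → 324.39 g/mol.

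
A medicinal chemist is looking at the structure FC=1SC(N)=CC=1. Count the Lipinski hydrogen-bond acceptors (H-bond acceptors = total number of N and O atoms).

N atoms: 1; O atoms: 0.
Lipinski HBA = 1 + 0 = 1.

1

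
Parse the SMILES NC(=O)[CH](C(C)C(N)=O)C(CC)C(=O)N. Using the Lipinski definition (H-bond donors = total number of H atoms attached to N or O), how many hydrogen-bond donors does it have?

Donors: find every N or O and count the H atoms it carries.
  atom 1 (N): bond orders sum to 1 → 2 H
  atom 3 (O): bond orders sum to 2 → 0 H
  atom 8 (N): bond orders sum to 1 → 2 H
  atom 9 (O): bond orders sum to 2 → 0 H
  atom 14 (O): bond orders sum to 2 → 0 H
  atom 15 (N): bond orders sum to 1 → 2 H
Lipinski HBD = 6.

6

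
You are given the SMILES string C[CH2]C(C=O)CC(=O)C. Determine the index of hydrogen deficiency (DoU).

Molecular formula: C7H12O2.
DoU = (2C + 2 + N − H − X) / 2, where X is the halogen count and O/S are ignored.
    = (2·7 + 2 + 0 − 12 − 0) / 2 = 4 / 2 = 2.

2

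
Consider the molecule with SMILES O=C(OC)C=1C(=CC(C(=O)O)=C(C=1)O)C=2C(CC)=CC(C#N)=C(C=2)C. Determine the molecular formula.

C19H17NO5

Walk through each heavy atom and fill implicit hydrogens from standard valence (C 4, N 3, O 2, S 2, halogen 1):
  atom 1: O, bond orders sum to 2 (valence 2) → 0 H
  atom 2: C, bond orders sum to 4 (valence 4) → 0 H
  atom 3: O, bond orders sum to 2 (valence 2) → 0 H
  atom 4: C, bond orders sum to 1 (valence 4) → 3 H
  atom 5: C, bond orders sum to 4 (valence 4) → 0 H
  atom 6: C, bond orders sum to 4 (valence 4) → 0 H
  atom 7: C, bond orders sum to 3 (valence 4) → 1 H
  atom 8: C, bond orders sum to 4 (valence 4) → 0 H
  atom 9: C, bond orders sum to 4 (valence 4) → 0 H
  atom 10: O, bond orders sum to 2 (valence 2) → 0 H
  atom 11: O, bond orders sum to 1 (valence 2) → 1 H
  atom 12: C, bond orders sum to 4 (valence 4) → 0 H
  atom 13: C, bond orders sum to 3 (valence 4) → 1 H
  atom 14: O, bond orders sum to 1 (valence 2) → 1 H
  atom 15: C, bond orders sum to 4 (valence 4) → 0 H
  atom 16: C, bond orders sum to 4 (valence 4) → 0 H
  atom 17: C, bond orders sum to 2 (valence 4) → 2 H
  atom 18: C, bond orders sum to 1 (valence 4) → 3 H
  atom 19: C, bond orders sum to 3 (valence 4) → 1 H
  atom 20: C, bond orders sum to 4 (valence 4) → 0 H
  atom 21: C, bond orders sum to 4 (valence 4) → 0 H
  atom 22: N, bond orders sum to 3 (valence 3) → 0 H
  atom 23: C, bond orders sum to 4 (valence 4) → 0 H
  atom 24: C, bond orders sum to 3 (valence 4) → 1 H
  atom 25: C, bond orders sum to 1 (valence 4) → 3 H
Totals → C:19, H:17, N:1, O:5.
In Hill order: C19H17NO5.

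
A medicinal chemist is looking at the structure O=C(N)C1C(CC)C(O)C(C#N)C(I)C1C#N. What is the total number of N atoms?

3

Scan the SMILES for N atoms (remember two-letter symbols like Cl and Br are single atoms).
Nitrogen count: 3.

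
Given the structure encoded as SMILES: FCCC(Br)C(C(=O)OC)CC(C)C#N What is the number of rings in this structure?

In SMILES, each pair of matching ring-closure digits denotes one ring-closing bond; the number of such bonds equals the number of independent rings.
Ring-closure bonds here: 0.

0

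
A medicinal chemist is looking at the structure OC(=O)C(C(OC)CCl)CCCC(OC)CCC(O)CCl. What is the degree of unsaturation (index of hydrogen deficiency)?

1

Degree of unsaturation = (number of rings) + (number of π bonds).
Ring closures in the SMILES: 0.
π bonds: 1 double bond (each 1 DoU) → 1 DoU from unsaturation.
Total DoU = 0 + 1 = 1.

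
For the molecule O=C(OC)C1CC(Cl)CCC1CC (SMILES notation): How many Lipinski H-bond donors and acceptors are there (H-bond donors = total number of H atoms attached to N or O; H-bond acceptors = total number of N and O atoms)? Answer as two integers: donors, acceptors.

0, 2

Donors: find every N or O and count the H atoms it carries.
  atom 1 (O): bond orders sum to 2 → 0 H
  atom 3 (O): bond orders sum to 2 → 0 H
Lipinski HBD = 0.
Acceptors: N atoms = 0, O atoms = 2 → HBA = 2.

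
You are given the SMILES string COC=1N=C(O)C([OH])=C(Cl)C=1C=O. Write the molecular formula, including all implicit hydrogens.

Walk through each heavy atom and fill implicit hydrogens from standard valence (C 4, N 3, O 2, S 2, halogen 1):
  atom 1: C, bond orders sum to 1 (valence 4) → 3 H
  atom 2: O, bond orders sum to 2 (valence 2) → 0 H
  atom 3: C, bond orders sum to 4 (valence 4) → 0 H
  atom 4: N, bond orders sum to 3 (valence 3) → 0 H
  atom 5: C, bond orders sum to 4 (valence 4) → 0 H
  atom 6: O, bond orders sum to 1 (valence 2) → 1 H
  atom 7: C, bond orders sum to 4 (valence 4) → 0 H
  atom 8: O with explicit H count 1
  atom 9: C, bond orders sum to 4 (valence 4) → 0 H
  atom 10: Cl (halogen, monovalent) → 0 H
  atom 11: C, bond orders sum to 4 (valence 4) → 0 H
  atom 12: C, bond orders sum to 3 (valence 4) → 1 H
  atom 13: O, bond orders sum to 2 (valence 2) → 0 H
Totals → C:7, H:6, Cl:1, N:1, O:4.

C7H6ClNO4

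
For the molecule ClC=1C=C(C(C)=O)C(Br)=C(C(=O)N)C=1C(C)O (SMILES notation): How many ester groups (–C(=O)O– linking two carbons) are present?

0

Scan the SMILES for the ester motif — none present.
Groups that are present: 1 amide, 1 hydroxyl, 1 ketone.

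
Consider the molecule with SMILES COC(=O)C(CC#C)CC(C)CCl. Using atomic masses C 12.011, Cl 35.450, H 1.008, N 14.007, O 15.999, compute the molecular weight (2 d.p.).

202.68 g/mol

First, the molecular formula is C10H15ClO2 (counting implicit H from valence).
  C: 10 × 12.011 = 120.110
  Cl: 1 × 35.450 = 35.450
  H: 15 × 1.008 = 15.120
  O: 2 × 15.999 = 31.998
Sum: 10×12.011 + 1×35.450 + 15×1.008 + 2×15.999 = 202.678 → 202.68 g/mol.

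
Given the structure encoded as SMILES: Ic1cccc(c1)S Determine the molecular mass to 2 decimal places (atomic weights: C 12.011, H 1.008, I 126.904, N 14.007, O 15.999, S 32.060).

First, the molecular formula is C6H5IS (counting implicit H from valence).
  C: 6 × 12.011 = 72.066
  H: 5 × 1.008 = 5.040
  I: 1 × 126.904 = 126.904
  S: 1 × 32.060 = 32.060
Sum: 6×12.011 + 5×1.008 + 1×126.904 + 1×32.060 = 236.070 → 236.07 g/mol.

236.07 g/mol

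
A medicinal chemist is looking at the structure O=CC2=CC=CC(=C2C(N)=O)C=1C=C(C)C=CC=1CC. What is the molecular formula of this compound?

Walk through each heavy atom and fill implicit hydrogens from standard valence (C 4, N 3, O 2, S 2, halogen 1):
  atom 1: O, bond orders sum to 2 (valence 2) → 0 H
  atom 2: C, bond orders sum to 3 (valence 4) → 1 H
  atom 3: C, bond orders sum to 4 (valence 4) → 0 H
  atom 4: C, bond orders sum to 3 (valence 4) → 1 H
  atom 5: C, bond orders sum to 3 (valence 4) → 1 H
  atom 6: C, bond orders sum to 3 (valence 4) → 1 H
  atom 7: C, bond orders sum to 4 (valence 4) → 0 H
  atom 8: C, bond orders sum to 4 (valence 4) → 0 H
  atom 9: C, bond orders sum to 4 (valence 4) → 0 H
  atom 10: N, bond orders sum to 1 (valence 3) → 2 H
  atom 11: O, bond orders sum to 2 (valence 2) → 0 H
  atom 12: C, bond orders sum to 4 (valence 4) → 0 H
  atom 13: C, bond orders sum to 3 (valence 4) → 1 H
  atom 14: C, bond orders sum to 4 (valence 4) → 0 H
  atom 15: C, bond orders sum to 1 (valence 4) → 3 H
  atom 16: C, bond orders sum to 3 (valence 4) → 1 H
  atom 17: C, bond orders sum to 3 (valence 4) → 1 H
  atom 18: C, bond orders sum to 4 (valence 4) → 0 H
  atom 19: C, bond orders sum to 2 (valence 4) → 2 H
  atom 20: C, bond orders sum to 1 (valence 4) → 3 H
Totals → C:17, H:17, N:1, O:2.

C17H17NO2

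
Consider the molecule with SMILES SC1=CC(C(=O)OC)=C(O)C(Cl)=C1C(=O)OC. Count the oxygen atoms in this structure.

Scan the SMILES for O atoms (remember two-letter symbols like Cl and Br are single atoms).
Oxygen count: 5.

5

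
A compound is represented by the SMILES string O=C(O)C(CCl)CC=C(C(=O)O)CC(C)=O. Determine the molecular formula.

Walk through each heavy atom and fill implicit hydrogens from standard valence (C 4, N 3, O 2, S 2, halogen 1):
  atom 1: O, bond orders sum to 2 (valence 2) → 0 H
  atom 2: C, bond orders sum to 4 (valence 4) → 0 H
  atom 3: O, bond orders sum to 1 (valence 2) → 1 H
  atom 4: C, bond orders sum to 3 (valence 4) → 1 H
  atom 5: C, bond orders sum to 2 (valence 4) → 2 H
  atom 6: Cl (halogen, monovalent) → 0 H
  atom 7: C, bond orders sum to 2 (valence 4) → 2 H
  atom 8: C, bond orders sum to 3 (valence 4) → 1 H
  atom 9: C, bond orders sum to 4 (valence 4) → 0 H
  atom 10: C, bond orders sum to 4 (valence 4) → 0 H
  atom 11: O, bond orders sum to 2 (valence 2) → 0 H
  atom 12: O, bond orders sum to 1 (valence 2) → 1 H
  atom 13: C, bond orders sum to 2 (valence 4) → 2 H
  atom 14: C, bond orders sum to 4 (valence 4) → 0 H
  atom 15: C, bond orders sum to 1 (valence 4) → 3 H
  atom 16: O, bond orders sum to 2 (valence 2) → 0 H
Totals → C:10, H:13, Cl:1, O:5.
In Hill order: C10H13ClO5.

C10H13ClO5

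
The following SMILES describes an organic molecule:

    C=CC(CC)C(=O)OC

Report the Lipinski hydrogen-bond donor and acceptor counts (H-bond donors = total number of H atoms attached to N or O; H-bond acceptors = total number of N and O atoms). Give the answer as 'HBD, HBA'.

Donors: find every N or O and count the H atoms it carries.
  atom 7 (O): bond orders sum to 2 → 0 H
  atom 8 (O): bond orders sum to 2 → 0 H
Lipinski HBD = 0.
Acceptors: N atoms = 0, O atoms = 2 → HBA = 2.

0, 2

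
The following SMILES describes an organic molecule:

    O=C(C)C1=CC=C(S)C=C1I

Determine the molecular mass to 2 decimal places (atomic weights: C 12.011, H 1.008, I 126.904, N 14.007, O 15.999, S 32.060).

278.11 g/mol

First, the molecular formula is C8H7IOS (counting implicit H from valence).
  C: 8 × 12.011 = 96.088
  H: 7 × 1.008 = 7.056
  I: 1 × 126.904 = 126.904
  O: 1 × 15.999 = 15.999
  S: 1 × 32.060 = 32.060
Sum: 8×12.011 + 7×1.008 + 1×126.904 + 1×15.999 + 1×32.060 = 278.107 → 278.11 g/mol.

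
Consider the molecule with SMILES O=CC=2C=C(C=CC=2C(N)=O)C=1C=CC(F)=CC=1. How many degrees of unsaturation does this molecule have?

10

Degree of unsaturation = (number of rings) + (number of π bonds).
Ring closures in the SMILES: 2.
π bonds: 8 double bonds (each 1 DoU) → 8 DoU from unsaturation.
Total DoU = 2 + 8 = 10.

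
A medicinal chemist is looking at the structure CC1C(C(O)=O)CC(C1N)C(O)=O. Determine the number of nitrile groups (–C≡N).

0

Scan the SMILES for the nitrile motif — none present.
Groups that are present: 2 carboxylic acid, 1 primary amine.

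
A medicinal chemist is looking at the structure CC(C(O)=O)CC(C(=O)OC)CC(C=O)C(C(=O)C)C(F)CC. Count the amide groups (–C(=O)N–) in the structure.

0

Scan the SMILES for the amide motif — none present.
Groups that are present: 1 aldehyde, 1 carboxylic acid, 1 ester, 1 ketone.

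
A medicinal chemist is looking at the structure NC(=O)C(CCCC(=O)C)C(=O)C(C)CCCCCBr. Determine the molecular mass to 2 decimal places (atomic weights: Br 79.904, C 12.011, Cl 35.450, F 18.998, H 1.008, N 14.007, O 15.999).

348.28 g/mol

First, the molecular formula is C15H26BrNO3 (counting implicit H from valence).
  Br: 1 × 79.904 = 79.904
  C: 15 × 12.011 = 180.165
  H: 26 × 1.008 = 26.208
  N: 1 × 14.007 = 14.007
  O: 3 × 15.999 = 47.997
Sum: 1×79.904 + 15×12.011 + 26×1.008 + 1×14.007 + 3×15.999 = 348.281 → 348.28 g/mol.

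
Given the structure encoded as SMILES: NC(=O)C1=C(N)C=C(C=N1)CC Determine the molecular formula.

C8H11N3O

Walk through each heavy atom and fill implicit hydrogens from standard valence (C 4, N 3, O 2, S 2, halogen 1):
  atom 1: N, bond orders sum to 1 (valence 3) → 2 H
  atom 2: C, bond orders sum to 4 (valence 4) → 0 H
  atom 3: O, bond orders sum to 2 (valence 2) → 0 H
  atom 4: C, bond orders sum to 4 (valence 4) → 0 H
  atom 5: C, bond orders sum to 4 (valence 4) → 0 H
  atom 6: N, bond orders sum to 1 (valence 3) → 2 H
  atom 7: C, bond orders sum to 3 (valence 4) → 1 H
  atom 8: C, bond orders sum to 4 (valence 4) → 0 H
  atom 9: C, bond orders sum to 3 (valence 4) → 1 H
  atom 10: N, bond orders sum to 3 (valence 3) → 0 H
  atom 11: C, bond orders sum to 2 (valence 4) → 2 H
  atom 12: C, bond orders sum to 1 (valence 4) → 3 H
Totals → C:8, H:11, N:3, O:1.
In Hill order: C8H11N3O.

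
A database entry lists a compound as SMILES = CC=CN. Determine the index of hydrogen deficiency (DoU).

Molecular formula: C3H7N.
DoU = (2C + 2 + N − H − X) / 2, where X is the halogen count and O/S are ignored.
    = (2·3 + 2 + 1 − 7 − 0) / 2 = 2 / 2 = 1.

1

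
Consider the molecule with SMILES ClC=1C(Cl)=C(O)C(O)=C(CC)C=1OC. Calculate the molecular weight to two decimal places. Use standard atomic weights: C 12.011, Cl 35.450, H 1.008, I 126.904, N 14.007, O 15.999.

237.08 g/mol

First, the molecular formula is C9H10Cl2O3 (counting implicit H from valence).
  C: 9 × 12.011 = 108.099
  Cl: 2 × 35.450 = 70.900
  H: 10 × 1.008 = 10.080
  O: 3 × 15.999 = 47.997
Sum: 9×12.011 + 2×35.450 + 10×1.008 + 3×15.999 = 237.076 → 237.08 g/mol.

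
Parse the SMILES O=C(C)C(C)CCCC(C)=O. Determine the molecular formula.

C9H16O2

Walk through each heavy atom and fill implicit hydrogens from standard valence (C 4, N 3, O 2, S 2, halogen 1):
  atom 1: O, bond orders sum to 2 (valence 2) → 0 H
  atom 2: C, bond orders sum to 4 (valence 4) → 0 H
  atom 3: C, bond orders sum to 1 (valence 4) → 3 H
  atom 4: C, bond orders sum to 3 (valence 4) → 1 H
  atom 5: C, bond orders sum to 1 (valence 4) → 3 H
  atom 6: C, bond orders sum to 2 (valence 4) → 2 H
  atom 7: C, bond orders sum to 2 (valence 4) → 2 H
  atom 8: C, bond orders sum to 2 (valence 4) → 2 H
  atom 9: C, bond orders sum to 4 (valence 4) → 0 H
  atom 10: C, bond orders sum to 1 (valence 4) → 3 H
  atom 11: O, bond orders sum to 2 (valence 2) → 0 H
Totals → C:9, H:16, O:2.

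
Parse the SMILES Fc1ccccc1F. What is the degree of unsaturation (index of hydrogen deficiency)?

Molecular formula: C6H4F2.
DoU = (2C + 2 + N − H − X) / 2, where X is the halogen count and O/S are ignored.
    = (2·6 + 2 + 0 − 4 − 2) / 2 = 8 / 2 = 4.

4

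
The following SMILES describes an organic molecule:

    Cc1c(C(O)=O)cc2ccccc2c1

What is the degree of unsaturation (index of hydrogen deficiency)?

8

Molecular formula: C12H10O2.
DoU = (2C + 2 + N − H − X) / 2, where X is the halogen count and O/S are ignored.
    = (2·12 + 2 + 0 − 10 − 0) / 2 = 16 / 2 = 8.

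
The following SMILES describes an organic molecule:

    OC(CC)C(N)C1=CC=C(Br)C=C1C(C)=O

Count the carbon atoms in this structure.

12

Count every carbon token in the SMILES (each C, including those in ring-closure positions and inside branches).
Carbon count: 12.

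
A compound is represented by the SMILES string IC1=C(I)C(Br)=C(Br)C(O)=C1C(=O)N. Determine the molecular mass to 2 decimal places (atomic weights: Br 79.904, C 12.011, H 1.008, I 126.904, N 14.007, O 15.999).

First, the molecular formula is C7H3Br2I2NO2 (counting implicit H from valence).
  Br: 2 × 79.904 = 159.808
  C: 7 × 12.011 = 84.077
  H: 3 × 1.008 = 3.024
  I: 2 × 126.904 = 253.808
  N: 1 × 14.007 = 14.007
  O: 2 × 15.999 = 31.998
Sum: 2×79.904 + 7×12.011 + 3×1.008 + 2×126.904 + 1×14.007 + 2×15.999 = 546.722 → 546.72 g/mol.

546.72 g/mol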